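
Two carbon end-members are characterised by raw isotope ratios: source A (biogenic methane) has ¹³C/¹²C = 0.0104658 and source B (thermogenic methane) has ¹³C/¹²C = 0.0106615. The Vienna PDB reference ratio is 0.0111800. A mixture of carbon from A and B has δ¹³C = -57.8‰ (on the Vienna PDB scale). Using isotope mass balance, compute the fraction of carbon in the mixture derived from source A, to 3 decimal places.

δ_A = (0.0104658/0.0111800 − 1)×1000 = (0.936118 − 1)×1000 = -63.882‰
δ_B = (0.0106615/0.0111800 − 1)×1000 = (0.953623 − 1)×1000 = -46.377‰
f_A = (δ_mix − δ_B)/(δ_A − δ_B) = (-57.8 − (-46.377))/(-63.882 − (-46.377))
f_A = -11.423 / -17.504 = 0.6525

0.653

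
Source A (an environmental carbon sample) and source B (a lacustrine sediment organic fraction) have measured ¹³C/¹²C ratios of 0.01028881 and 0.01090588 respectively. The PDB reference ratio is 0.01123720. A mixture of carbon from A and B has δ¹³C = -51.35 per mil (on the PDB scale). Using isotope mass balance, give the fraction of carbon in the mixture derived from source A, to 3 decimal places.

δ_A = (0.01028881/0.01123720 − 1)×1000 = (0.915603 − 1)×1000 = -84.397 per mil
δ_B = (0.01090588/0.01123720 − 1)×1000 = (0.970516 − 1)×1000 = -29.484 per mil
f_A = (δ_mix − δ_B)/(δ_A − δ_B) = (-51.35 − (-29.484))/(-84.397 − (-29.484))
f_A = -21.866 / -54.913 = 0.3982

0.398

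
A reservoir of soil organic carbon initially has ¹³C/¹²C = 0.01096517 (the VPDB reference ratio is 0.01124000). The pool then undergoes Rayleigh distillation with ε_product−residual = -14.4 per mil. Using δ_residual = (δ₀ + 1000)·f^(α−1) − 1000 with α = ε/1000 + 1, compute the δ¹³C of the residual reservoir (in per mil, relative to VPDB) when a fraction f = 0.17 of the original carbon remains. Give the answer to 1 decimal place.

δ₀ = (0.01096517/0.01124000 − 1)×1000 = (0.975549 − 1)×1000 = -24.451 per mil
α − 1 = ε/1000 = -0.0144
f^(α−1) = 0.17^(-0.0144) = 1.025845
δ_res = (-24.451 + 1000) × 1.025845 − 1000 = 1000.762 − 1000 = 0.76 per mil

0.8 per mil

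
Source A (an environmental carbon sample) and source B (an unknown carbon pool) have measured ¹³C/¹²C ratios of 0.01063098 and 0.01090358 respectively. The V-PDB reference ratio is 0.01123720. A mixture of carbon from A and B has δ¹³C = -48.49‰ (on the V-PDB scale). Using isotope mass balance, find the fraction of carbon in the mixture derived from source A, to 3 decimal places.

δ_A = (0.01063098/0.01123720 − 1)×1000 = (0.946052 − 1)×1000 = -53.948‰
δ_B = (0.01090358/0.01123720 − 1)×1000 = (0.970311 − 1)×1000 = -29.689‰
f_A = (δ_mix − δ_B)/(δ_A − δ_B) = (-48.49 − (-29.689))/(-53.948 − (-29.689))
f_A = -18.801 / -24.259 = 0.7750

0.775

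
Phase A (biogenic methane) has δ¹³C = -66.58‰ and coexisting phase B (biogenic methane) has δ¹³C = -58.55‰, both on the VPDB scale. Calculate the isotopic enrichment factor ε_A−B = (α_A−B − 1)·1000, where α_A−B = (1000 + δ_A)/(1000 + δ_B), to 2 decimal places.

-8.53‰

α_A−B = (1000 + -66.58) / (1000 + -58.55) = 933.42 / 941.45 = 0.991471
ε_A−B = (0.991471 − 1) × 1000 = -8.529‰
(The approximation ε ≈ δ_A − δ_B would give -8.03‰.)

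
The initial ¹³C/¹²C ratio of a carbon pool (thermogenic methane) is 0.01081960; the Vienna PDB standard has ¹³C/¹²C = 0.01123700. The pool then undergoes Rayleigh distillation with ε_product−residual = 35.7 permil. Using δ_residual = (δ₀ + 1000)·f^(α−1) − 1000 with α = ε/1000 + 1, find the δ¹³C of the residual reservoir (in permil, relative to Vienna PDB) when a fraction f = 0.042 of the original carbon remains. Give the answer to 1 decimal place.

-140.2 permil

δ₀ = (0.01081960/0.01123700 − 1)×1000 = (0.962855 − 1)×1000 = -37.145 permil
α − 1 = ε/1000 = 0.0357
f^(α−1) = 0.042^(0.0357) = 0.892997
δ_res = (-37.145 + 1000) × 0.892997 − 1000 = 859.826 − 1000 = -140.17 permil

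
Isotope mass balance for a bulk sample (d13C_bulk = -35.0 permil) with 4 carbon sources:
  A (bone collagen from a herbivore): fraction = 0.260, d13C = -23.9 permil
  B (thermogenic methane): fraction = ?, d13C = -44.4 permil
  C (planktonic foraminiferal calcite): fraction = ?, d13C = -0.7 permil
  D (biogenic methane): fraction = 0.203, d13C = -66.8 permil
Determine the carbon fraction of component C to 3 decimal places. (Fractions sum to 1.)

Let f_C and f_B be the unknown fractions; fractions sum to 1 so f_C + f_B = 0.537.
Mass balance: Σ fᵢ·δᵢ = δ_bulk ⇒ f_C·(-0.7) + f_B·(-44.4) = -35.0 − (-19.774) = -15.226
Substitute f_B = 0.537 − f_C:
f_C·(-0.7 − -44.4) = -15.226 − 0.537×(-44.4) = 8.617
f_C = 8.617 / 43.7 = 0.1972

0.197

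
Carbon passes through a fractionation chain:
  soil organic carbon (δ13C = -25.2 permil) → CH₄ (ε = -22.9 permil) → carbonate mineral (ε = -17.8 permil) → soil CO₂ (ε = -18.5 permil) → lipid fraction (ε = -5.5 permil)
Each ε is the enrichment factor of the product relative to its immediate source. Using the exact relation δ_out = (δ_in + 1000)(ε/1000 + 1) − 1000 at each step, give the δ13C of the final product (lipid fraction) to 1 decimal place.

step 1: δ = (-25.20 + 1000)·(-22.9/1000 + 1) − 1000 = -47.52 permil
step 2: δ = (-47.52 + 1000)·(-17.8/1000 + 1) − 1000 = -64.48 permil
step 3: δ = (-64.48 + 1000)·(-18.5/1000 + 1) − 1000 = -81.78 permil
step 4: δ = (-81.78 + 1000)·(-5.5/1000 + 1) − 1000 = -86.83 permil

-86.8 permil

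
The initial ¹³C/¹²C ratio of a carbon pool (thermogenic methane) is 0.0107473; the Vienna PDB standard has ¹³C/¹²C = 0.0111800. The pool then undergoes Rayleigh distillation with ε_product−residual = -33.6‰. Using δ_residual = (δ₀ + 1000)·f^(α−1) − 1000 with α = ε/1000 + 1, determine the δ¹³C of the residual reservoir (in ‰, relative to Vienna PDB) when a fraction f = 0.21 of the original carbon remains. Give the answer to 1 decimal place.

13.1‰

δ₀ = (0.0107473/0.0111800 − 1)×1000 = (0.961297 − 1)×1000 = -38.703‰
α − 1 = ε/1000 = -0.0336
f^(α−1) = 0.21^(-0.0336) = 1.053837
δ_res = (-38.703 + 1000) × 1.053837 − 1000 = 1013.050 − 1000 = 13.05‰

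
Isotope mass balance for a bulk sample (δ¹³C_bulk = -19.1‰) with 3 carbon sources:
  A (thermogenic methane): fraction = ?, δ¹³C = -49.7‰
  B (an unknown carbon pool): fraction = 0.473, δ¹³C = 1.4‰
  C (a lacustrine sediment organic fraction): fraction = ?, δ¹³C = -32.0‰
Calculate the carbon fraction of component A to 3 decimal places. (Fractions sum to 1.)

Let f_A and f_C be the unknown fractions; fractions sum to 1 so f_A + f_C = 0.527.
Mass balance: Σ fᵢ·δᵢ = δ_bulk ⇒ f_A·(-49.7) + f_C·(-32.0) = -19.1 − (0.662) = -19.762
Substitute f_C = 0.527 − f_A:
f_A·(-49.7 − -32.0) = -19.762 − 0.527×(-32.0) = -2.898
f_A = -2.898 / -17.7 = 0.1637

0.164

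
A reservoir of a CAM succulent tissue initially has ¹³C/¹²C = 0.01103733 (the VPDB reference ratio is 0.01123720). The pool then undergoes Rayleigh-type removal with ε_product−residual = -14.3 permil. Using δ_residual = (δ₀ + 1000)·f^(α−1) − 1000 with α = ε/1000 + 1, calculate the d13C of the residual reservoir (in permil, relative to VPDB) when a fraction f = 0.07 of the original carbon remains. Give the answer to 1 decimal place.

δ₀ = (0.01103733/0.01123720 − 1)×1000 = (0.982214 − 1)×1000 = -17.786 permil
α − 1 = ε/1000 = -0.0143
f^(α−1) = 0.07^(-0.0143) = 1.038760
δ_res = (-17.786 + 1000) × 1.038760 − 1000 = 1020.284 − 1000 = 20.28 permil

20.3 permil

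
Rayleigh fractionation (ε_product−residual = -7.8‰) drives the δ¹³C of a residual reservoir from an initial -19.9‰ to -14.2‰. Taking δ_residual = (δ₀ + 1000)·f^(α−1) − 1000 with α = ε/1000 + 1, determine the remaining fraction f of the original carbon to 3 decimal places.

α − 1 = ε/1000 = -0.0078
(δ_res + 1000)/(δ₀ + 1000) = (-14.2 + 1000)/(-19.9 + 1000) = 985.8/980.1 = 1.005816
f = 1.005816^(1/-0.0078) = exp(ln(1.005816)/-0.0078) = exp(0.00580/-0.0078)
f = exp(-0.7434) = 0.4755

0.475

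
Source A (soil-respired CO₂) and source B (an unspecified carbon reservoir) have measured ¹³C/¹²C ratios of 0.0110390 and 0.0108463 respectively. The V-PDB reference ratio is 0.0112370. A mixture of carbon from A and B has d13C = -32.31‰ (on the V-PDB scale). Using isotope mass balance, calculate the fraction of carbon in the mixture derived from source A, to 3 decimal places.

δ_A = (0.0110390/0.0112370 − 1)×1000 = (0.982380 − 1)×1000 = -17.620‰
δ_B = (0.0108463/0.0112370 − 1)×1000 = (0.965231 − 1)×1000 = -34.769‰
f_A = (δ_mix − δ_B)/(δ_A − δ_B) = (-32.31 − (-34.769))/(-17.620 − (-34.769))
f_A = 2.459 / 17.149 = 0.1434

0.143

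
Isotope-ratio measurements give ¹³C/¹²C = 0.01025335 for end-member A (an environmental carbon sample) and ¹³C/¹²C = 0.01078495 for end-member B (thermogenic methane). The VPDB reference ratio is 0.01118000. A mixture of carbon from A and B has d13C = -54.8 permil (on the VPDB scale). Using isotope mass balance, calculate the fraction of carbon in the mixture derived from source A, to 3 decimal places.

δ_A = (0.01025335/0.01118000 − 1)×1000 = (0.917115 − 1)×1000 = -82.885 permil
δ_B = (0.01078495/0.01118000 − 1)×1000 = (0.964665 − 1)×1000 = -35.335 permil
f_A = (δ_mix − δ_B)/(δ_A − δ_B) = (-54.8 − (-35.335))/(-82.885 − (-35.335))
f_A = -19.465 / -47.549 = 0.4094

0.409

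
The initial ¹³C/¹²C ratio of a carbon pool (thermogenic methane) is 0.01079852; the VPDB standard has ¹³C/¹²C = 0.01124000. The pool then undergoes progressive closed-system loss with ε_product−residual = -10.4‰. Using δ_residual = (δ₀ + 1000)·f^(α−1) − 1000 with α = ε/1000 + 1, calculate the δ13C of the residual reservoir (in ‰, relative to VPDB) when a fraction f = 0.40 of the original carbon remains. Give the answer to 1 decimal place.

-30.1‰

δ₀ = (0.01079852/0.01124000 − 1)×1000 = (0.960722 − 1)×1000 = -39.278‰
α − 1 = ε/1000 = -0.0104
f^(α−1) = 0.40^(-0.0104) = 1.009575
δ_res = (-39.278 + 1000) × 1.009575 − 1000 = 969.921 − 1000 = -30.08‰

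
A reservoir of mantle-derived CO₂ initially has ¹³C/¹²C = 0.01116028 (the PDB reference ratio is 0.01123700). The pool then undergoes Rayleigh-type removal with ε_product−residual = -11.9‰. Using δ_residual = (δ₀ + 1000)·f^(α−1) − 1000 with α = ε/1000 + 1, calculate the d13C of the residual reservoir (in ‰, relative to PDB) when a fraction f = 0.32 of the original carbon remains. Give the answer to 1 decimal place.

6.7‰

δ₀ = (0.01116028/0.01123700 − 1)×1000 = (0.993173 − 1)×1000 = -6.827‰
α − 1 = ε/1000 = -0.0119
f^(α−1) = 0.32^(-0.0119) = 1.013652
δ_res = (-6.827 + 1000) × 1.013652 − 1000 = 1006.731 − 1000 = 6.73‰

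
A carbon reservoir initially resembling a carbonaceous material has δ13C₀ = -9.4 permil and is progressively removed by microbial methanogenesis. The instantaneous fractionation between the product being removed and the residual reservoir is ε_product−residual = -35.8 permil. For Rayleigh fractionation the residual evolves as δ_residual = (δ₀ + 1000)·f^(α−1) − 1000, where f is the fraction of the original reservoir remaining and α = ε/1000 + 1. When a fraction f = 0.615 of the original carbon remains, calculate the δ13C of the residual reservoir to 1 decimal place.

Rayleigh residual: δ_res = (δ₀ + 1000)·f^(α−1) − 1000
α = ε/1000 + 1 = 0.96420, so α − 1 = -0.03580
f^(α−1) = 0.615^(-0.03580) = 1.017556
δ_res = (-9.4 + 1000) × 1.017556 − 1000 = 1007.991 − 1000 = 7.99 permil

8.0 permil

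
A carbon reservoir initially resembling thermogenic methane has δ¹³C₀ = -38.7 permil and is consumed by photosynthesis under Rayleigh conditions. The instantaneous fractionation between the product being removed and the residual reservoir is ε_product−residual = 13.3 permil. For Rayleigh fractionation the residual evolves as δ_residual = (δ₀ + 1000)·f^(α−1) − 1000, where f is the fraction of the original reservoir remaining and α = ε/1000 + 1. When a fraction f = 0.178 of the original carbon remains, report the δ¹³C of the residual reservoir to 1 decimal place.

-60.5 permil

Rayleigh residual: δ_res = (δ₀ + 1000)·f^(α−1) − 1000
α = ε/1000 + 1 = 1.01330, so α − 1 = 0.01330
f^(α−1) = 0.178^(0.01330) = 0.977306
δ_res = (-38.7 + 1000) × 0.977306 − 1000 = 939.484 − 1000 = -60.52 permil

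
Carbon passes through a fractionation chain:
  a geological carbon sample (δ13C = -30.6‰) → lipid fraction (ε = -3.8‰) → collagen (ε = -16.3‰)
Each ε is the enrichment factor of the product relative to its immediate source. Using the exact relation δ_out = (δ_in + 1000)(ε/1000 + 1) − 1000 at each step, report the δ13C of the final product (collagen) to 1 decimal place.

-50.0‰

step 1: δ = (-30.60 + 1000)·(-3.8/1000 + 1) − 1000 = -34.28‰
step 2: δ = (-34.28 + 1000)·(-16.3/1000 + 1) − 1000 = -50.02‰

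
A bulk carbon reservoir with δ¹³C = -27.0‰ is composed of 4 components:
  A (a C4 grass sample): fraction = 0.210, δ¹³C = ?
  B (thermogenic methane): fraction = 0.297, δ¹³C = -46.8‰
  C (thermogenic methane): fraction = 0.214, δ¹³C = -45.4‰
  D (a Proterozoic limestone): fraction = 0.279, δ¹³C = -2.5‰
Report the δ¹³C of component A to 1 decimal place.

Isotope mass balance: δ_bulk = Σ fᵢ·δᵢ.
-27.0 = 0.210×δ_A + 0.297×(-46.8) + 0.214×(-45.4) + 0.279×(-2.5)
0.210·δ_A = -27.0 − (-24.313) = -2.687
δ_A = -2.687 / 0.210 = -12.80‰

-12.8‰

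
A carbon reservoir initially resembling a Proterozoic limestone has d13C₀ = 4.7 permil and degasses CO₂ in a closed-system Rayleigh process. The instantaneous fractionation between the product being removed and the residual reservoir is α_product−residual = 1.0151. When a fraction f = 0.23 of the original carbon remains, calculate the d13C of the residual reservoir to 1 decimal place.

-17.4 permil

Rayleigh residual: δ_res = (δ₀ + 1000)·f^(α−1) − 1000
α − 1 = 0.01510
f^(α−1) = 0.23^(0.01510) = 0.978052
δ_res = (4.7 + 1000) × 0.978052 − 1000 = 982.649 − 1000 = -17.35 permil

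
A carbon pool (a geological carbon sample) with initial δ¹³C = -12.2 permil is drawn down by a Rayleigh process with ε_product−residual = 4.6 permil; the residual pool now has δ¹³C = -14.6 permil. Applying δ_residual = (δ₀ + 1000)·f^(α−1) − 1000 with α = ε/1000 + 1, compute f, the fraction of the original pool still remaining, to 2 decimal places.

α − 1 = ε/1000 = 0.0046
(δ_res + 1000)/(δ₀ + 1000) = (-14.6 + 1000)/(-12.2 + 1000) = 985.4/987.8 = 0.997570
f = 0.997570^(1/0.0046) = exp(ln(0.997570)/0.0046) = exp(-0.00243/0.0046)
f = exp(-0.5288) = 0.5893

0.59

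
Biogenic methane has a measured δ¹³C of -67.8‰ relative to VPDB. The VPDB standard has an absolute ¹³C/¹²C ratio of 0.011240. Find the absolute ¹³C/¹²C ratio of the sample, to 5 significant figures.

R_sample = R_standard × (δ¹³C/1000 + 1)
R_sample = 0.011240 × (-67.8/1000 + 1) = 0.011240 × 0.932200
R_sample = 0.0104779

0.010478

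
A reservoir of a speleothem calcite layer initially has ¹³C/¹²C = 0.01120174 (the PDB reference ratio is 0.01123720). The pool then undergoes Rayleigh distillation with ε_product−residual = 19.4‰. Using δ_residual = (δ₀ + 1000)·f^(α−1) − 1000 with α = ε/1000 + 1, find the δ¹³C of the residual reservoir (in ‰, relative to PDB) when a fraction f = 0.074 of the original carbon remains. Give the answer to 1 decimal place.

-52.3‰

δ₀ = (0.01120174/0.01123720 − 1)×1000 = (0.996844 − 1)×1000 = -3.156‰
α − 1 = ε/1000 = 0.0194
f^(α−1) = 0.074^(0.0194) = 0.950743
δ_res = (-3.156 + 1000) × 0.950743 − 1000 = 947.743 − 1000 = -52.26‰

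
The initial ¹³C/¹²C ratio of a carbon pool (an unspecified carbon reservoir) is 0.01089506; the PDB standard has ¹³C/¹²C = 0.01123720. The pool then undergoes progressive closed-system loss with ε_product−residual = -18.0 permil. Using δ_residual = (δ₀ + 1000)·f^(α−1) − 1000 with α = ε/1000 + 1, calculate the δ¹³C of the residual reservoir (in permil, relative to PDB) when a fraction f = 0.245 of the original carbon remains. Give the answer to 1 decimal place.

-5.6 permil

δ₀ = (0.01089506/0.01123720 − 1)×1000 = (0.969553 − 1)×1000 = -30.447 permil
α − 1 = ε/1000 = -0.0180
f^(α−1) = 0.245^(-0.0180) = 1.025640
δ_res = (-30.447 + 1000) × 1.025640 − 1000 = 994.412 − 1000 = -5.59 permil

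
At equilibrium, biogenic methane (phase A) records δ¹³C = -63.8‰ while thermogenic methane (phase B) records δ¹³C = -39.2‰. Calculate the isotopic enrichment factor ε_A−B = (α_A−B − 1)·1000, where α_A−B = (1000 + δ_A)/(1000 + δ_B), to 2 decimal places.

α_A−B = (1000 + -63.8) / (1000 + -39.2) = 936.2 / 960.8 = 0.974396
ε_A−B = (0.974396 − 1) × 1000 = -25.604‰
(The approximation ε ≈ δ_A − δ_B would give -24.6‰.)

-25.60‰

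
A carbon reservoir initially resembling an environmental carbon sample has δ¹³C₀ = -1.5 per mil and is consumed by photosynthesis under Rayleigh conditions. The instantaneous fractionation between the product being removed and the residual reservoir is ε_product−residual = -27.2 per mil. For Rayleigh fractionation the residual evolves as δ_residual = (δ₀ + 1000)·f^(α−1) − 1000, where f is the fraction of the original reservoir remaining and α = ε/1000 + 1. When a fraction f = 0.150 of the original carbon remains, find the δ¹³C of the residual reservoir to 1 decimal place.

51.4 per mil

Rayleigh residual: δ_res = (δ₀ + 1000)·f^(α−1) − 1000
α = ε/1000 + 1 = 0.97280, so α − 1 = -0.02720
f^(α−1) = 0.150^(-0.02720) = 1.052956
δ_res = (-1.5 + 1000) × 1.052956 − 1000 = 1051.377 − 1000 = 51.38 per mil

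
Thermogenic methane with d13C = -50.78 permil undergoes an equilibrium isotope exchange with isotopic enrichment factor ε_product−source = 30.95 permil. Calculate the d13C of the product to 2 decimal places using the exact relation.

-21.40 permil

To first order, δ_product ≈ δ_source + ε = -19.83 permil.
Exactly, δ_product = (δ_source + 1000)·(ε/1000 + 1) − 1000.
δ_product = (-50.78 + 1000) × (30.95/1000 + 1) − 1000
δ_product = -21.402 permil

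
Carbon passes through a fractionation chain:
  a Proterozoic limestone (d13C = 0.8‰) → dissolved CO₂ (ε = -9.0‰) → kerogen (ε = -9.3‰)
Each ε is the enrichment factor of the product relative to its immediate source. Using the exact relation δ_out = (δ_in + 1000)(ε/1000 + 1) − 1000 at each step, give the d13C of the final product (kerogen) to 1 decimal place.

step 1: δ = (0.80 + 1000)·(-9.0/1000 + 1) − 1000 = -8.21‰
step 2: δ = (-8.21 + 1000)·(-9.3/1000 + 1) − 1000 = -17.43‰

-17.4‰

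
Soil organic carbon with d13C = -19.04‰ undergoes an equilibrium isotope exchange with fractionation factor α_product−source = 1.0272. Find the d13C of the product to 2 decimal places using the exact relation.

7.64‰

δ_product = (δ_source + 1000)·α − 1000
δ_product = (-19.04 + 1000) × 1.0272 − 1000
δ_product = 1007.642 − 1000 = 7.642‰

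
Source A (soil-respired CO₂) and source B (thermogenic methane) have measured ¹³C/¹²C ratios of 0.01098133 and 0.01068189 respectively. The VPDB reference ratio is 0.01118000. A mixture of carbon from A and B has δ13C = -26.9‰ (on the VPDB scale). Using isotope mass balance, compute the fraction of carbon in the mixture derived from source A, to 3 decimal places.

0.659

δ_A = (0.01098133/0.01118000 − 1)×1000 = (0.982230 − 1)×1000 = -17.770‰
δ_B = (0.01068189/0.01118000 − 1)×1000 = (0.955446 − 1)×1000 = -44.554‰
f_A = (δ_mix − δ_B)/(δ_A − δ_B) = (-26.9 − (-44.554))/(-17.770 − (-44.554))
f_A = 17.654 / 26.784 = 0.6591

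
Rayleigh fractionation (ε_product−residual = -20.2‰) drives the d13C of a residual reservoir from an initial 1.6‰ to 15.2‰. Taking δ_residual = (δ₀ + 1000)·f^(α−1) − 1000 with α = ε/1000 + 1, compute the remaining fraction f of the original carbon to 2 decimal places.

α − 1 = ε/1000 = -0.0202
(δ_res + 1000)/(δ₀ + 1000) = (15.2 + 1000)/(1.6 + 1000) = 1015.2/1001.6 = 1.013578
f = 1.013578^(1/-0.0202) = exp(ln(1.013578)/-0.0202) = exp(0.01349/-0.0202)
f = exp(-0.6677) = 0.5129

0.51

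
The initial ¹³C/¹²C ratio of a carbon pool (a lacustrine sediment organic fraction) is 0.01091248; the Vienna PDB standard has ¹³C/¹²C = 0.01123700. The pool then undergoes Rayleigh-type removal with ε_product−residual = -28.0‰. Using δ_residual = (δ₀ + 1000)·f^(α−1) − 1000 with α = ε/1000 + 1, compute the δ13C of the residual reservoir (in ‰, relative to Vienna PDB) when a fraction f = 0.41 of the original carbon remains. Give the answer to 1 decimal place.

δ₀ = (0.01091248/0.01123700 − 1)×1000 = (0.971120 − 1)×1000 = -28.880‰
α − 1 = ε/1000 = -0.0280
f^(α−1) = 0.41^(-0.0280) = 1.025279
δ_res = (-28.880 + 1000) × 1.025279 − 1000 = 995.669 − 1000 = -4.33‰

-4.3‰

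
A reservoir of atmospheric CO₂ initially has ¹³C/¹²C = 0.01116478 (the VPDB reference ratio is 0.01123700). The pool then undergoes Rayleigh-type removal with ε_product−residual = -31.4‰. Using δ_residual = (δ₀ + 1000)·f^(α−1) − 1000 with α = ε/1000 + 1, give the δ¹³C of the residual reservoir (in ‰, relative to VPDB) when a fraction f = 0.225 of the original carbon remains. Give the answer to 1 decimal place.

41.2‰

δ₀ = (0.01116478/0.01123700 − 1)×1000 = (0.993573 − 1)×1000 = -6.427‰
α − 1 = ε/1000 = -0.0314
f^(α−1) = 0.225^(-0.0314) = 1.047952
δ_res = (-6.427 + 1000) × 1.047952 − 1000 = 1041.217 − 1000 = 41.22‰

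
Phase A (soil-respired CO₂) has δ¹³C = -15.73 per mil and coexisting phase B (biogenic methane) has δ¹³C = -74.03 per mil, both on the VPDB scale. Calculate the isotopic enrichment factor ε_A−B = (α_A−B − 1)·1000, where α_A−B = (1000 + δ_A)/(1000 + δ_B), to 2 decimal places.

62.96 per mil

α_A−B = (1000 + -15.73) / (1000 + -74.03) = 984.27 / 925.97 = 1.062961
ε_A−B = (1.062961 − 1) × 1000 = 62.961 per mil
(The approximation ε ≈ δ_A − δ_B would give 58.30 per mil.)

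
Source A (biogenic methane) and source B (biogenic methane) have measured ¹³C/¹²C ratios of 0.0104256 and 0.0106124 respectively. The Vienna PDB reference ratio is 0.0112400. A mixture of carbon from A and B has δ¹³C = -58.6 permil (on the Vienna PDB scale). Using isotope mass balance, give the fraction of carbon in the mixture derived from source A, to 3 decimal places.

0.166

δ_A = (0.0104256/0.0112400 − 1)×1000 = (0.927544 − 1)×1000 = -72.456 permil
δ_B = (0.0106124/0.0112400 − 1)×1000 = (0.944164 − 1)×1000 = -55.836 permil
f_A = (δ_mix − δ_B)/(δ_A − δ_B) = (-58.6 − (-55.836))/(-72.456 − (-55.836))
f_A = -2.764 / -16.619 = 0.1663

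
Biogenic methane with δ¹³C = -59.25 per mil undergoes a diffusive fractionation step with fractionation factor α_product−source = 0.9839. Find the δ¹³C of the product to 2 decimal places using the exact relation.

δ_product = (δ_source + 1000)·α − 1000
δ_product = (-59.25 + 1000) × 0.9839 − 1000
δ_product = 925.604 − 1000 = -74.396 per mil

-74.40 per mil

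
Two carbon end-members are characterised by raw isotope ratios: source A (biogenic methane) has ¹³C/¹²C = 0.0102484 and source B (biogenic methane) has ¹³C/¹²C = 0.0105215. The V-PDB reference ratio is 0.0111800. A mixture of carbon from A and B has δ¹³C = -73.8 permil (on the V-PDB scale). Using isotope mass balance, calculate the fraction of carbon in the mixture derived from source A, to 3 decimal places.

0.610

δ_A = (0.0102484/0.0111800 − 1)×1000 = (0.916673 − 1)×1000 = -83.327 permil
δ_B = (0.0105215/0.0111800 − 1)×1000 = (0.941100 − 1)×1000 = -58.900 permil
f_A = (δ_mix − δ_B)/(δ_A − δ_B) = (-73.8 − (-58.900))/(-83.327 − (-58.900))
f_A = -14.900 / -24.428 = 0.6100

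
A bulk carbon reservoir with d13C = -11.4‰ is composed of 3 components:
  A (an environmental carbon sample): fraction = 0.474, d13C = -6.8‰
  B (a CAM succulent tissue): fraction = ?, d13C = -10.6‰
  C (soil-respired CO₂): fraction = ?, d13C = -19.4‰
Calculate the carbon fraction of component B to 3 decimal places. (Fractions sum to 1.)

Let f_B and f_C be the unknown fractions; fractions sum to 1 so f_B + f_C = 0.526.
Mass balance: Σ fᵢ·δᵢ = δ_bulk ⇒ f_B·(-10.6) + f_C·(-19.4) = -11.4 − (-3.223) = -8.177
Substitute f_C = 0.526 − f_B:
f_B·(-10.6 − -19.4) = -8.177 − 0.526×(-19.4) = 2.028
f_B = 2.028 / 8.8 = 0.2304

0.230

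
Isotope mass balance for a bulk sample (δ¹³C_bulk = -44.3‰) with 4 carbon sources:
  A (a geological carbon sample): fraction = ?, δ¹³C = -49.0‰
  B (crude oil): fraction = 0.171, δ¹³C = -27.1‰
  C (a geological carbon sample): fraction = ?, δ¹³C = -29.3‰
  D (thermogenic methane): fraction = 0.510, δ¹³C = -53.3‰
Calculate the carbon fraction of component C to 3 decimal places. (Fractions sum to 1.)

0.160

Let f_C and f_A be the unknown fractions; fractions sum to 1 so f_C + f_A = 0.319.
Mass balance: Σ fᵢ·δᵢ = δ_bulk ⇒ f_C·(-29.3) + f_A·(-49.0) = -44.3 − (-31.817) = -12.483
Substitute f_A = 0.319 − f_C:
f_C·(-29.3 − -49.0) = -12.483 − 0.319×(-49.0) = 3.148
f_C = 3.148 / 19.7 = 0.1598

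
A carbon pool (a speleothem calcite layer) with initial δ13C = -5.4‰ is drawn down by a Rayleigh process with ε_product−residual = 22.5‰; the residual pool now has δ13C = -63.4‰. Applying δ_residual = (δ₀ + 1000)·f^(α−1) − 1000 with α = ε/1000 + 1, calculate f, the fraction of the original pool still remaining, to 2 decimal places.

α − 1 = ε/1000 = 0.0225
(δ_res + 1000)/(δ₀ + 1000) = (-63.4 + 1000)/(-5.4 + 1000) = 936.6/994.6 = 0.941685
f = 0.941685^(1/0.0225) = exp(ln(0.941685)/0.0225) = exp(-0.06008/0.0225)
f = exp(-2.6704) = 0.0692

0.07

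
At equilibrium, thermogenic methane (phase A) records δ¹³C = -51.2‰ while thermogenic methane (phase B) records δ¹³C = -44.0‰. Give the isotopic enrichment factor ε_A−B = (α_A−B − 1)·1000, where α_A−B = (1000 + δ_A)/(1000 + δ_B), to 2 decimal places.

α_A−B = (1000 + -51.2) / (1000 + -44.0) = 948.8 / 956.0 = 0.992469
ε_A−B = (0.992469 − 1) × 1000 = -7.531‰
(The approximation ε ≈ δ_A − δ_B would give -7.2‰.)

-7.53‰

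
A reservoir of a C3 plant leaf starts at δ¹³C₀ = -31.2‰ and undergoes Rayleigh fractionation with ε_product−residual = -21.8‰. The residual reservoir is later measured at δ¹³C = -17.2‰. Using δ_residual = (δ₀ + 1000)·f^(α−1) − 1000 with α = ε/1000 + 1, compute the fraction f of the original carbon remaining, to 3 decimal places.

0.518

α − 1 = ε/1000 = -0.0218
(δ_res + 1000)/(δ₀ + 1000) = (-17.2 + 1000)/(-31.2 + 1000) = 982.8/968.8 = 1.014451
f = 1.014451^(1/-0.0218) = exp(ln(1.014451)/-0.0218) = exp(0.01435/-0.0218)
f = exp(-0.6581) = 0.5178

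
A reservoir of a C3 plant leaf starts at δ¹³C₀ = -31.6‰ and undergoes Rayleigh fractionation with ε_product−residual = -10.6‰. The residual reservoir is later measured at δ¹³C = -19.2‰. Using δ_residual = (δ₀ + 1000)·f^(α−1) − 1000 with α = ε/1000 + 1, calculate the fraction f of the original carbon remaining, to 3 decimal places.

0.301

α − 1 = ε/1000 = -0.0106
(δ_res + 1000)/(δ₀ + 1000) = (-19.2 + 1000)/(-31.6 + 1000) = 980.8/968.4 = 1.012805
f = 1.012805^(1/-0.0106) = exp(ln(1.012805)/-0.0106) = exp(0.01272/-0.0106)
f = exp(-1.2003) = 0.3011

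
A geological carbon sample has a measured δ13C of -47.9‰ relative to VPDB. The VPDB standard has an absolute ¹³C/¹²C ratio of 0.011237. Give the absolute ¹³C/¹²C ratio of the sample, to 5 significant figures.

0.010699

R_sample = R_standard × (δ13C/1000 + 1)
R_sample = 0.011237 × (-47.9/1000 + 1) = 0.011237 × 0.952100
R_sample = 0.0106987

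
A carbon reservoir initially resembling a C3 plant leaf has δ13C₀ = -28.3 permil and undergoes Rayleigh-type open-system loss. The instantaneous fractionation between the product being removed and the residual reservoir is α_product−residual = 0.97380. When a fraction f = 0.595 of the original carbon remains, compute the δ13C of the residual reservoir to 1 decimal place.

-15.0 permil

Rayleigh residual: δ_res = (δ₀ + 1000)·f^(α−1) − 1000
α − 1 = -0.02620
f^(α−1) = 0.595^(-0.02620) = 1.013696
δ_res = (-28.3 + 1000) × 1.013696 − 1000 = 985.008 − 1000 = -14.99 permil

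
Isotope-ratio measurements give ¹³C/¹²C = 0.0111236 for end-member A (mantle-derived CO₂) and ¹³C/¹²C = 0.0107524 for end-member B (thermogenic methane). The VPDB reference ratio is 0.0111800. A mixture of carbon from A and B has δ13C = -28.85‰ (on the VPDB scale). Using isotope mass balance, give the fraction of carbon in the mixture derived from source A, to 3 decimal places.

0.283

δ_A = (0.0111236/0.0111800 − 1)×1000 = (0.994955 − 1)×1000 = -5.045‰
δ_B = (0.0107524/0.0111800 − 1)×1000 = (0.961753 − 1)×1000 = -38.247‰
f_A = (δ_mix − δ_B)/(δ_A − δ_B) = (-28.85 − (-38.247))/(-5.045 − (-38.247))
f_A = 9.397 / 33.202 = 0.2830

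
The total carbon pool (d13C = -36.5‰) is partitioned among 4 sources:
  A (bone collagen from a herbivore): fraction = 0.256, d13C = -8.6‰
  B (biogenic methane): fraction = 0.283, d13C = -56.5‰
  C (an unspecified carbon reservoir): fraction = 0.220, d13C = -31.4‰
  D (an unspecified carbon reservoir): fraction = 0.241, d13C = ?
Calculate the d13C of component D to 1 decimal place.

Isotope mass balance: δ_bulk = Σ fᵢ·δᵢ.
-36.5 = 0.256×(-8.6) + 0.283×(-56.5) + 0.220×(-31.4) + 0.241×δ_D
0.241·δ_D = -36.5 − (-25.099) = -11.401
δ_D = -11.401 / 0.241 = -47.31‰

-47.3‰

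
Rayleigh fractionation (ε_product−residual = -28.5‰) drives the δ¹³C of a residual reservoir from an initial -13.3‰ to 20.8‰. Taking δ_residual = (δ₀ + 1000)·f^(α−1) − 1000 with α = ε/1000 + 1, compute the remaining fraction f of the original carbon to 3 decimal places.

0.304

α − 1 = ε/1000 = -0.0285
(δ_res + 1000)/(δ₀ + 1000) = (20.8 + 1000)/(-13.3 + 1000) = 1020.8/986.7 = 1.034560
f = 1.034560^(1/-0.0285) = exp(ln(1.034560)/-0.0285) = exp(0.03398/-0.0285)
f = exp(-1.1921) = 0.3036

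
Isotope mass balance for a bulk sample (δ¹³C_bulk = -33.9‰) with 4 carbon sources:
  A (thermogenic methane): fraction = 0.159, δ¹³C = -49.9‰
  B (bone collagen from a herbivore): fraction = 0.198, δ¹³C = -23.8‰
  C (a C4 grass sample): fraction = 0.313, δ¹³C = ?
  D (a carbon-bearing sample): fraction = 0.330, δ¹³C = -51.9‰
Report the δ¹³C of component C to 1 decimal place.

-13.2‰

Isotope mass balance: δ_bulk = Σ fᵢ·δᵢ.
-33.9 = 0.159×(-49.9) + 0.198×(-23.8) + 0.313×δ_C + 0.330×(-51.9)
0.313·δ_C = -33.9 − (-29.773) = -4.127
δ_C = -4.127 / 0.313 = -13.18‰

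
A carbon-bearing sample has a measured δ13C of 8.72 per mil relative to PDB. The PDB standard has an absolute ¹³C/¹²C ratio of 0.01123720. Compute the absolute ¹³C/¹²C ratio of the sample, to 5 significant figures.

R_sample = R_standard × (δ13C/1000 + 1)
R_sample = 0.01123720 × (8.72/1000 + 1) = 0.01123720 × 1.008720
R_sample = 0.0113352

0.011335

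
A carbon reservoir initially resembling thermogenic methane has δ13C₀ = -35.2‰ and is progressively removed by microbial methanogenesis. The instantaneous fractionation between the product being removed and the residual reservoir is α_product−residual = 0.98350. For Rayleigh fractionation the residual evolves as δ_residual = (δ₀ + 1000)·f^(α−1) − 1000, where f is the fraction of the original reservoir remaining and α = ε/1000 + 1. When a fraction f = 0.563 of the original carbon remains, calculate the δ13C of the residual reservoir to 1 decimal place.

Rayleigh residual: δ_res = (δ₀ + 1000)·f^(α−1) − 1000
α − 1 = -0.01650
f^(α−1) = 0.563^(-0.01650) = 1.009524
δ_res = (-35.2 + 1000) × 1.009524 − 1000 = 973.989 − 1000 = -26.01‰

-26.0‰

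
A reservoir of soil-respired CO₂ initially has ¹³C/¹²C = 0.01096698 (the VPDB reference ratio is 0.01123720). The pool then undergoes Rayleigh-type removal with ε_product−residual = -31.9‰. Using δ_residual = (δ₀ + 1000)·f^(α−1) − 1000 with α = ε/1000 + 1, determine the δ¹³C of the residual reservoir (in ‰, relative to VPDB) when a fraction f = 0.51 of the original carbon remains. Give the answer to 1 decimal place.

δ₀ = (0.01096698/0.01123720 − 1)×1000 = (0.975953 − 1)×1000 = -24.047‰
α − 1 = ε/1000 = -0.0319
f^(α−1) = 0.51^(-0.0319) = 1.021712
δ_res = (-24.047 + 1000) × 1.021712 − 1000 = 997.143 − 1000 = -2.86‰

-2.9‰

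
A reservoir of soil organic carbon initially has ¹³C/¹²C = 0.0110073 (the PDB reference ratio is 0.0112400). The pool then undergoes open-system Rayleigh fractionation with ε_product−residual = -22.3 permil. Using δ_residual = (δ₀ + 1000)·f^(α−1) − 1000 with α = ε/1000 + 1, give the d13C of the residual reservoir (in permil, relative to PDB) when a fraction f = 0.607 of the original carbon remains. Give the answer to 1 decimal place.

δ₀ = (0.0110073/0.0112400 − 1)×1000 = (0.979297 − 1)×1000 = -20.703 permil
α − 1 = ε/1000 = -0.0223
f^(α−1) = 0.607^(-0.0223) = 1.011195
δ_res = (-20.703 + 1000) × 1.011195 − 1000 = 990.260 − 1000 = -9.74 permil

-9.7 permil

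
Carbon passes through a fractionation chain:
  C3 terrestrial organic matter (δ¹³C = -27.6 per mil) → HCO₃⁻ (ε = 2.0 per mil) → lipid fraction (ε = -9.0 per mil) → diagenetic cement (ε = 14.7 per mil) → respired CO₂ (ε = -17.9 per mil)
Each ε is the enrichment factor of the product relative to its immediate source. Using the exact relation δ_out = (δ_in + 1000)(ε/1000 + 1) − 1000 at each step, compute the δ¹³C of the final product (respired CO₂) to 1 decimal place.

step 1: δ = (-27.60 + 1000)·(2.0/1000 + 1) − 1000 = -25.66 per mil
step 2: δ = (-25.66 + 1000)·(-9.0/1000 + 1) − 1000 = -34.42 per mil
step 3: δ = (-34.42 + 1000)·(14.7/1000 + 1) − 1000 = -20.23 per mil
step 4: δ = (-20.23 + 1000)·(-17.9/1000 + 1) − 1000 = -37.77 per mil

-37.8 per mil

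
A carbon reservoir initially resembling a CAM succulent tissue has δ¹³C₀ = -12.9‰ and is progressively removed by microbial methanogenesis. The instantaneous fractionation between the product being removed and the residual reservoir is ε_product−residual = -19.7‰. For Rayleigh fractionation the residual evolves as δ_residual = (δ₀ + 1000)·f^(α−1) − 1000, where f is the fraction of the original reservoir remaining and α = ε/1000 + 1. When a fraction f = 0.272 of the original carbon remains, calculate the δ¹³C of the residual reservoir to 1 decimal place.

Rayleigh residual: δ_res = (δ₀ + 1000)·f^(α−1) − 1000
α = ε/1000 + 1 = 0.98030, so α − 1 = -0.01970
f^(α−1) = 0.272^(-0.01970) = 1.025980
δ_res = (-12.9 + 1000) × 1.025980 − 1000 = 1012.745 − 1000 = 12.75‰

12.7‰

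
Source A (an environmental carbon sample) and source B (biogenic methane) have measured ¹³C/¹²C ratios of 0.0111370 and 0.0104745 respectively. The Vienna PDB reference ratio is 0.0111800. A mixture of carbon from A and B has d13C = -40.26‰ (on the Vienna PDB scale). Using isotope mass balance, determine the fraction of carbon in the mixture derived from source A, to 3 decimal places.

δ_A = (0.0111370/0.0111800 − 1)×1000 = (0.996154 − 1)×1000 = -3.846‰
δ_B = (0.0104745/0.0111800 − 1)×1000 = (0.936896 − 1)×1000 = -63.104‰
f_A = (δ_mix − δ_B)/(δ_A − δ_B) = (-40.26 − (-63.104))/(-3.846 − (-63.104))
f_A = 22.844 / 59.258 = 0.3855

0.385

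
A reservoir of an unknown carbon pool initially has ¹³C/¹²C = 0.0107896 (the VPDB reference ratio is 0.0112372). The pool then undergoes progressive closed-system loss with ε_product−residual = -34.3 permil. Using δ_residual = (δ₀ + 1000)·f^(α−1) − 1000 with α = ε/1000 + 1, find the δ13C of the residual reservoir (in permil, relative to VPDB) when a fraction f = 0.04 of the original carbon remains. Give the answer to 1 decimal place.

δ₀ = (0.0107896/0.0112372 − 1)×1000 = (0.960168 − 1)×1000 = -39.832 permil
α − 1 = ε/1000 = -0.0343
f^(α−1) = 0.04^(-0.0343) = 1.116733
δ_res = (-39.832 + 1000) × 1.116733 − 1000 = 1072.251 − 1000 = 72.25 permil

72.3 permil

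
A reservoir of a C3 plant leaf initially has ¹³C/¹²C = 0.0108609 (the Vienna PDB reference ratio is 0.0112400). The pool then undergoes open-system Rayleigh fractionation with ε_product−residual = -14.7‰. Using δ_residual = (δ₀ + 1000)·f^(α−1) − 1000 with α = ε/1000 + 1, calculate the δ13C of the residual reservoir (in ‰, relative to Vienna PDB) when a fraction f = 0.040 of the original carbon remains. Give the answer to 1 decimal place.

13.1‰

δ₀ = (0.0108609/0.0112400 − 1)×1000 = (0.966272 − 1)×1000 = -33.728‰
α − 1 = ε/1000 = -0.0147
f^(α−1) = 0.040^(-0.0147) = 1.048455
δ_res = (-33.728 + 1000) × 1.048455 − 1000 = 1013.093 − 1000 = 13.09‰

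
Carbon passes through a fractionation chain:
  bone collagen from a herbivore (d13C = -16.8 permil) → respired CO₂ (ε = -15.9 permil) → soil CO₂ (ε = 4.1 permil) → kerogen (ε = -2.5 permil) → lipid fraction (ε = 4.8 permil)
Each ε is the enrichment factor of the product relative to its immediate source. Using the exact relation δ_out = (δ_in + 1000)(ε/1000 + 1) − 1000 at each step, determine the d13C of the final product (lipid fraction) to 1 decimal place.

-26.2 permil

step 1: δ = (-16.80 + 1000)·(-15.9/1000 + 1) − 1000 = -32.43 permil
step 2: δ = (-32.43 + 1000)·(4.1/1000 + 1) − 1000 = -28.47 permil
step 3: δ = (-28.47 + 1000)·(-2.5/1000 + 1) − 1000 = -30.89 permil
step 4: δ = (-30.89 + 1000)·(4.8/1000 + 1) − 1000 = -26.24 permil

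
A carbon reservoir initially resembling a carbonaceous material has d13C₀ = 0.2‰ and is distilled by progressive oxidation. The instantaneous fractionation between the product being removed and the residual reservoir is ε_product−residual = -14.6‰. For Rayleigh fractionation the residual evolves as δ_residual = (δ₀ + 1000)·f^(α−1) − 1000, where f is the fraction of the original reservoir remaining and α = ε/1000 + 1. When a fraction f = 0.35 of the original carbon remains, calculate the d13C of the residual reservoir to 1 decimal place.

15.6‰

Rayleigh residual: δ_res = (δ₀ + 1000)·f^(α−1) − 1000
α = ε/1000 + 1 = 0.98540, so α − 1 = -0.01460
f^(α−1) = 0.35^(-0.01460) = 1.015445
δ_res = (0.2 + 1000) × 1.015445 − 1000 = 1015.649 − 1000 = 15.65‰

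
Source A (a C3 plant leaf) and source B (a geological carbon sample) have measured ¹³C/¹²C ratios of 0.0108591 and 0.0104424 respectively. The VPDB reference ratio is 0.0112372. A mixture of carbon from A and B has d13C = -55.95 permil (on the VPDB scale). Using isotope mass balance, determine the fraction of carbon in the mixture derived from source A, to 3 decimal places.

0.399

δ_A = (0.0108591/0.0112372 − 1)×1000 = (0.966353 − 1)×1000 = -33.647 permil
δ_B = (0.0104424/0.0112372 − 1)×1000 = (0.929271 − 1)×1000 = -70.729 permil
f_A = (δ_mix − δ_B)/(δ_A − δ_B) = (-55.95 − (-70.729))/(-33.647 − (-70.729))
f_A = 14.779 / 37.082 = 0.3986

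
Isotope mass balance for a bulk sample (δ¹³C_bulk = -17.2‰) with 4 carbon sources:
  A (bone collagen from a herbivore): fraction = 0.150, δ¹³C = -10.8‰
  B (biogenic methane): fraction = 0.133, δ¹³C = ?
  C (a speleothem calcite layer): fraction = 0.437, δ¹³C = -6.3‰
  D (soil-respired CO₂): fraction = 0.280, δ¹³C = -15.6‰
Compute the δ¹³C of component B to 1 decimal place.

-63.6‰

Isotope mass balance: δ_bulk = Σ fᵢ·δᵢ.
-17.2 = 0.150×(-10.8) + 0.133×δ_B + 0.437×(-6.3) + 0.280×(-15.6)
0.133·δ_B = -17.2 − (-8.741) = -8.459
δ_B = -8.459 / 0.133 = -63.60‰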